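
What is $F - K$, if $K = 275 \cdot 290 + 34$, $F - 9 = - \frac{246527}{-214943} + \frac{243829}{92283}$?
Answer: $- \frac{1582308623336587}{19835584869} \approx -79771.0$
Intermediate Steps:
$F = \frac{253679851709}{19835584869}$ ($F = 9 + \left(- \frac{246527}{-214943} + \frac{243829}{92283}\right) = 9 + \left(\left(-246527\right) \left(- \frac{1}{214943}\right) + 243829 \cdot \frac{1}{92283}\right) = 9 + \left(\frac{246527}{214943} + \frac{243829}{92283}\right) = 9 + \frac{75159587888}{19835584869} = \frac{253679851709}{19835584869} \approx 12.789$)
$K = 79784$ ($K = 79750 + 34 = 79784$)
$F - K = \frac{253679851709}{19835584869} - 79784 = - \frac{1582308623336587}{19835584869}$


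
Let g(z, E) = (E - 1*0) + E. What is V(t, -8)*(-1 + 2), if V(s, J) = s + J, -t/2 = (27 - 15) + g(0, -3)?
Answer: -20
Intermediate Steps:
g(z, E) = 2*E (g(z, E) = (E + 0) + E = E + E = 2*E)
t = -12 (t = -2*((27 - 15) + 2*(-3)) = -2*(12 - 6) = -2*6 = -12)
V(s, J) = J + s
V(t, -8)*(-1 + 2) = (-8 - 12)*(-1 + 2) = -20*1 = -20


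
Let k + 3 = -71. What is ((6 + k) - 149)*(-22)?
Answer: 4774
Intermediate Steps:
k = -74 (k = -3 - 71 = -74)
((6 + k) - 149)*(-22) = ((6 - 74) - 149)*(-22) = (-68 - 149)*(-22) = -217*(-22) = 4774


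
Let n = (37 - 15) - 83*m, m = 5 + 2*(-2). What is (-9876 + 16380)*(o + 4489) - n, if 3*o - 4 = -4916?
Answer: 18547301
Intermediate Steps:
o = -4912/3 (o = 4/3 + (⅓)*(-4916) = 4/3 - 4916/3 = -4912/3 ≈ -1637.3)
m = 1 (m = 5 - 4 = 1)
n = -61 (n = (37 - 15) - 83*1 = 22 - 83 = -61)
(-9876 + 16380)*(o + 4489) - n = (-9876 + 16380)*(-4912/3 + 4489) - 1*(-61) = 6504*(8555/3) + 61 = 18547240 + 61 = 18547301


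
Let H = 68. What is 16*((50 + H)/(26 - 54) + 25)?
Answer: 2328/7 ≈ 332.57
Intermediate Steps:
16*((50 + H)/(26 - 54) + 25) = 16*((50 + 68)/(26 - 54) + 25) = 16*(118/(-28) + 25) = 16*(118*(-1/28) + 25) = 16*(-59/14 + 25) = 16*(291/14) = 2328/7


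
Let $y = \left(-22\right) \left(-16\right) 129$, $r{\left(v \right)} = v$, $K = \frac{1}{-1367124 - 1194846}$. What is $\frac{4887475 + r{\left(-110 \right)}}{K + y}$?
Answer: $\frac{12521282509050}{116333933759} \approx 107.63$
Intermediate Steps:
$K = - \frac{1}{2561970}$ ($K = \frac{1}{-1367124 - 1194846} = \frac{1}{-2561970} = - \frac{1}{2561970} \approx -3.9032 \cdot 10^{-7}$)
$y = 45408$ ($y = 352 \cdot 129 = 45408$)
$\frac{4887475 + r{\left(-110 \right)}}{K + y} = \frac{4887475 - 110}{- \frac{1}{2561970} + 45408} = \frac{4887365}{\frac{116333933759}{2561970}} = 4887365 \cdot \frac{2561970}{116333933759} = \frac{12521282509050}{116333933759}$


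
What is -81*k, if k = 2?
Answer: -162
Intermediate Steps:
-81*k = -81*2 = -162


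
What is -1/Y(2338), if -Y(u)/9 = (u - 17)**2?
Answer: 1/48483369 ≈ 2.0626e-8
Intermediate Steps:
Y(u) = -9*(-17 + u)**2 (Y(u) = -9*(u - 17)**2 = -9*(-17 + u)**2)
-1/Y(2338) = -1/((-9*(-17 + 2338)**2)) = -1/((-9*2321**2)) = -1/((-9*5387041)) = -1/(-48483369) = -1*(-1/48483369) = 1/48483369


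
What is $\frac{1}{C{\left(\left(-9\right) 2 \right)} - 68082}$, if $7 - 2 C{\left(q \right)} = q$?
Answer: $- \frac{2}{136139} \approx -1.4691 \cdot 10^{-5}$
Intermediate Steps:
$C{\left(q \right)} = \frac{7}{2} - \frac{q}{2}$
$\frac{1}{C{\left(\left(-9\right) 2 \right)} - 68082} = \frac{1}{\left(\frac{7}{2} - \frac{\left(-9\right) 2}{2}\right) - 68082} = \frac{1}{\left(\frac{7}{2} - -9\right) - 68082} = \frac{1}{\left(\frac{7}{2} + 9\right) - 68082} = \frac{1}{\frac{25}{2} - 68082} = \frac{1}{- \frac{136139}{2}} = - \frac{2}{136139}$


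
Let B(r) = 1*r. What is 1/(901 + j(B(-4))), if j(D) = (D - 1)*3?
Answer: 1/886 ≈ 0.0011287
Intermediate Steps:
B(r) = r
j(D) = -3 + 3*D (j(D) = (-1 + D)*3 = -3 + 3*D)
1/(901 + j(B(-4))) = 1/(901 + (-3 + 3*(-4))) = 1/(901 + (-3 - 12)) = 1/(901 - 15) = 1/886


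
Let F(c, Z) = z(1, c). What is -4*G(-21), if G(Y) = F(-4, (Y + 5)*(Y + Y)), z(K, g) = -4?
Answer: 16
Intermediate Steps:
F(c, Z) = -4
G(Y) = -4
-4*G(-21) = -4*(-4) = 16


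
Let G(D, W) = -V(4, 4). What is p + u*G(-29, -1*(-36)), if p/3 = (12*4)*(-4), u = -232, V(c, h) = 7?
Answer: 1048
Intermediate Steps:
p = -576 (p = 3*((12*4)*(-4)) = 3*(48*(-4)) = 3*(-192) = -576)
G(D, W) = -7 (G(D, W) = -1*7 = -7)
p + u*G(-29, -1*(-36)) = -576 - 232*(-7) = -576 + 1624 = 1048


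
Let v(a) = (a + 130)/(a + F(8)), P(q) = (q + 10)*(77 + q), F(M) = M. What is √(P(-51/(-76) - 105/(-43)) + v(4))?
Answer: √102047032005/9804 ≈ 32.583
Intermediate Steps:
P(q) = (10 + q)*(77 + q)
v(a) = (130 + a)/(8 + a) (v(a) = (a + 130)/(a + 8) = (130 + a)/(8 + a))
√(P(-51/(-76) - 105/(-43)) + v(4)) = √((770 + (-51/(-76) - 105/(-43))² + 87*(-51/(-76) - 105/(-43))) + (130 + 4)/(8 + 4)) = √((770 + (-51*(-1/76) - 105*(-1/43))² + 87*(-51*(-1/76) - 105*(-1/43))) + 134/12) = √((770 + (51/76 + 105/43)² + 87*(51/76 + 105/43)) + (1/12)*134) = √((770 + (10173/3268)² + 87*(10173/3268)) + 67/6) = √((770 + 103489929/10679824 + 885051/3268) + 67/6) = √(11219301077/10679824 + 67/6) = √(34015677335/32039472) = √102047032005/9804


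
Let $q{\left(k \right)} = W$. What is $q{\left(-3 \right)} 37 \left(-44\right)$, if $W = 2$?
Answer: $-3256$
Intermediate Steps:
$q{\left(k \right)} = 2$
$q{\left(-3 \right)} 37 \left(-44\right) = 2 \cdot 37 \left(-44\right) = 74 \left(-44\right) = -3256$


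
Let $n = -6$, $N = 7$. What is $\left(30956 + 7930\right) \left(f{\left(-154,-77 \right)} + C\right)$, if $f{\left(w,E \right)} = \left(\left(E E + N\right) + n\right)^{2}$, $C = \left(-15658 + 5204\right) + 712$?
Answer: $1367043473988$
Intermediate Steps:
$C = -9742$ ($C = -10454 + 712 = -9742$)
$f{\left(w,E \right)} = \left(1 + E^{2}\right)^{2}$ ($f{\left(w,E \right)} = \left(\left(E E + 7\right) - 6\right)^{2} = \left(\left(E^{2} + 7\right) - 6\right)^{2} = \left(\left(7 + E^{2}\right) - 6\right)^{2} = \left(1 + E^{2}\right)^{2}$)
$\left(30956 + 7930\right) \left(f{\left(-154,-77 \right)} + C\right) = \left(30956 + 7930\right) \left(\left(1 + \left(-77\right)^{2}\right)^{2} - 9742\right) = 38886 \left(\left(1 + 5929\right)^{2} - 9742\right) = 38886 \left(5930^{2} - 9742\right) = 38886 \left(35164900 - 9742\right) = 38886 \cdot 35155158 = 1367043473988$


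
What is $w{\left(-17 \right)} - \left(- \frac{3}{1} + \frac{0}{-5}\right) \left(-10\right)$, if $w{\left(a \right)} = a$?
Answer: $-47$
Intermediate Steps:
$w{\left(-17 \right)} - \left(- \frac{3}{1} + \frac{0}{-5}\right) \left(-10\right) = -17 - \left(- \frac{3}{1} + \frac{0}{-5}\right) \left(-10\right) = -17 - \left(\left(-3\right) 1 + 0 \left(- \frac{1}{5}\right)\right) \left(-10\right) = -17 - \left(-3 + 0\right) \left(-10\right) = -17 - \left(-3\right) \left(-10\right) = -17 - 30 = -47$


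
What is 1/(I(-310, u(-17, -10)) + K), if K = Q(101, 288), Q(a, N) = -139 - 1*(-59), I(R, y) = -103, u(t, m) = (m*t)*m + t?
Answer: -1/183 ≈ -0.0054645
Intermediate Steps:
u(t, m) = t + t*m² (u(t, m) = t*m² + t = t + t*m²)
Q(a, N) = -80 (Q(a, N) = -139 + 59 = -80)
K = -80
1/(I(-310, u(-17, -10)) + K) = 1/(-103 - 80) = 1/(-183) = -1/183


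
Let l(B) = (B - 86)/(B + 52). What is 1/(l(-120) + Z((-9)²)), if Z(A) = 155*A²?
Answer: 34/34576573 ≈ 9.8332e-7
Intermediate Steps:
l(B) = (-86 + B)/(52 + B)
1/(l(-120) + Z((-9)²)) = 1/((-86 - 120)/(52 - 120) + 155*((-9)²)²) = 1/(-206/(-68) + 155*81²) = 1/(-1/68*(-206) + 155*6561) = 1/(103/34 + 1016955) = 1/(34576573/34) = 34/34576573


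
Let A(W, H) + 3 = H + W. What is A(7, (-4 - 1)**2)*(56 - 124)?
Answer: -1972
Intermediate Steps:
A(W, H) = -3 + H + W (A(W, H) = -3 + (H + W) = -3 + H + W)
A(7, (-4 - 1)**2)*(56 - 124) = (-3 + (-4 - 1)**2 + 7)*(56 - 124) = (-3 + (-5)**2 + 7)*(-68) = (-3 + 25 + 7)*(-68) = 29*(-68) = -1972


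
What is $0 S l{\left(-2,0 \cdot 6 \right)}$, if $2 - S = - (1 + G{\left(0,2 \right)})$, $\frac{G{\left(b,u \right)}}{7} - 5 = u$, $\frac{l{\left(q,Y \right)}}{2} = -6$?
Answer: $0$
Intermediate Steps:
$l{\left(q,Y \right)} = -12$ ($l{\left(q,Y \right)} = 2 \left(-6\right) = -12$)
$G{\left(b,u \right)} = 35 + 7 u$
$S = 52$ ($S = 2 - - (1 + \left(35 + 7 \cdot 2\right)) = 2 - - (1 + \left(35 + 14\right)) = 2 - - (1 + 49) = 2 - \left(-1\right) 50 = 2 - -50 = 2 + 50 = 52$)
$0 S l{\left(-2,0 \cdot 6 \right)} = 0 \cdot 52 \left(-12\right) = 0 \left(-12\right) = 0$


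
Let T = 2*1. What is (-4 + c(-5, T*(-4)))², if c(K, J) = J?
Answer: 144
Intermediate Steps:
T = 2
(-4 + c(-5, T*(-4)))² = (-4 + 2*(-4))² = (-4 - 8)² = (-12)² = 144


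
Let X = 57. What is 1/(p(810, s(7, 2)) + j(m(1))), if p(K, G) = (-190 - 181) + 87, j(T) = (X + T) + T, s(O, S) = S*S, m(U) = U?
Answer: -1/225 ≈ -0.0044444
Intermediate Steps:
s(O, S) = S**2
j(T) = 57 + 2*T (j(T) = (57 + T) + T = 57 + 2*T)
p(K, G) = -284 (p(K, G) = -371 + 87 = -284)
1/(p(810, s(7, 2)) + j(m(1))) = 1/(-284 + (57 + 2*1)) = 1/(-284 + (57 + 2)) = 1/(-284 + 59) = 1/(-225) = -1/225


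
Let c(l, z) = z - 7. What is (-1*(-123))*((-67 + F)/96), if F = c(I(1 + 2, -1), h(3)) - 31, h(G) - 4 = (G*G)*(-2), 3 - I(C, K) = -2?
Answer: -4879/32 ≈ -152.47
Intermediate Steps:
I(C, K) = 5 (I(C, K) = 3 - 1*(-2) = 3 + 2 = 5)
h(G) = 4 - 2*G² (h(G) = 4 + (G*G)*(-2) = 4 + G²*(-2) = 4 - 2*G²)
c(l, z) = -7 + z
F = -52 (F = (-7 + (4 - 2*3²)) - 31 = (-7 + (4 - 2*9)) - 31 = (-7 + (4 - 18)) - 31 = (-7 - 14) - 31 = -21 - 31 = -52)
(-1*(-123))*((-67 + F)/96) = (-1*(-123))*((-67 - 52)/96) = 123*((1/96)*(-119)) = 123*(-119/96) = -4879/32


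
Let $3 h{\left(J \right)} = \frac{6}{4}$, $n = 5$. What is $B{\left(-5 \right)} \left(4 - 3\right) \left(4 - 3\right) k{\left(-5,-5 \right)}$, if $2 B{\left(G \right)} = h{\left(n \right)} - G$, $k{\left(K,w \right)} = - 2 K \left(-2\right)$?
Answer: $-55$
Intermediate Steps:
$k{\left(K,w \right)} = 4 K$
$h{\left(J \right)} = \frac{1}{2}$ ($h{\left(J \right)} = \frac{6 \cdot \frac{1}{4}}{3} = \frac{1}{3} \cdot \frac{3}{2} = \frac{1}{2}$)
$B{\left(G \right)} = \frac{1}{4} - \frac{G}{2}$ ($B{\left(G \right)} = \frac{\frac{1}{2} - G}{2} = \frac{1}{4} - \frac{G}{2}$)
$B{\left(-5 \right)} \left(4 - 3\right) \left(4 - 3\right) k{\left(-5,-5 \right)} = \left(\frac{1}{4} - - \frac{5}{2}\right) \left(4 - 3\right) \left(4 - 3\right) 4 \left(-5\right) = \left(\frac{1}{4} + \frac{5}{2}\right) 1 \cdot 1 \left(-20\right) = \frac{11}{4} \cdot 1 \left(-20\right) = \frac{11}{4} \left(-20\right) = -55$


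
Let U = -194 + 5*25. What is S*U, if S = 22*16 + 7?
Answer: -24771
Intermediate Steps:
U = -69 (U = -194 + 125 = -69)
S = 359 (S = 352 + 7 = 359)
S*U = 359*(-69) = -24771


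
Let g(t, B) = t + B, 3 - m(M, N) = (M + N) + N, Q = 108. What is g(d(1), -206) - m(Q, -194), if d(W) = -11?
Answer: -500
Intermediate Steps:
m(M, N) = 3 - M - 2*N (m(M, N) = 3 - ((M + N) + N) = 3 - (M + 2*N) = 3 + (-M - 2*N) = 3 - M - 2*N)
g(t, B) = B + t
g(d(1), -206) - m(Q, -194) = (-206 - 11) - (3 - 1*108 - 2*(-194)) = -217 - (3 - 108 + 388) = -217 - 1*283 = -217 - 283 = -500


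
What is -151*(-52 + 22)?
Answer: 4530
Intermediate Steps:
-151*(-52 + 22) = -151*(-30) = -1*(-4530) = 4530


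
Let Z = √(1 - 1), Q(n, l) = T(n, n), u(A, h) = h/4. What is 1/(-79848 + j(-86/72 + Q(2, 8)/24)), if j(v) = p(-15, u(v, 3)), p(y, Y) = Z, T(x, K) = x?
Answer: -1/79848 ≈ -1.2524e-5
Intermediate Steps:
u(A, h) = h/4 (u(A, h) = h*(¼) = h/4)
Q(n, l) = n
Z = 0 (Z = √0 = 0)
p(y, Y) = 0
j(v) = 0
1/(-79848 + j(-86/72 + Q(2, 8)/24)) = 1/(-79848 + 0) = 1/(-79848) = -1/79848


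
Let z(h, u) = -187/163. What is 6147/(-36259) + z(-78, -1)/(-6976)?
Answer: -6982899503/41229673792 ≈ -0.16937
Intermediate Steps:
z(h, u) = -187/163 (z(h, u) = -187*1/163 = -187/163)
6147/(-36259) + z(-78, -1)/(-6976) = 6147/(-36259) - 187/163/(-6976) = 6147*(-1/36259) - 187/163*(-1/6976) = -6147/36259 + 187/1137088 = -6982899503/41229673792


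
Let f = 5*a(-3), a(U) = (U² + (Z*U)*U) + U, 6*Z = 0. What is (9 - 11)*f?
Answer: -60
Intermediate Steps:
Z = 0 (Z = (⅙)*0 = 0)
a(U) = U + U² (a(U) = (U² + (0*U)*U) + U = (U² + 0*U) + U = (U² + 0) + U = U² + U = U + U²)
f = 30 (f = 5*(-3*(1 - 3)) = 5*(-3*(-2)) = 5*6 = 30)
(9 - 11)*f = (9 - 11)*30 = -2*30 = -60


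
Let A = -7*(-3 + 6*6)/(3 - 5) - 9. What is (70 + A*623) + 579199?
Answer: 1291237/2 ≈ 6.4562e+5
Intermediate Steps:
A = 213/2 (A = -7*(-3 + 36)/(-2) - 9 = -231*(-1)/2 - 9 = -7*(-33/2) - 9 = 231/2 - 9 = 213/2 ≈ 106.50)
(70 + A*623) + 579199 = (70 + (213/2)*623) + 579199 = (70 + 132699/2) + 579199 = 132839/2 + 579199 = 1291237/2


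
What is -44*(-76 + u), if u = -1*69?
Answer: 6380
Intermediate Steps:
u = -69
-44*(-76 + u) = -44*(-76 - 69) = -44*(-145) = 6380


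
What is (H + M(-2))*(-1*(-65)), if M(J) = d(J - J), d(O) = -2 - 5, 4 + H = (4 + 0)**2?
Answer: 325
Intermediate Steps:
H = 12 (H = -4 + (4 + 0)**2 = -4 + 4**2 = -4 + 16 = 12)
d(O) = -7
M(J) = -7
(H + M(-2))*(-1*(-65)) = (12 - 7)*(-1*(-65)) = 5*65 = 325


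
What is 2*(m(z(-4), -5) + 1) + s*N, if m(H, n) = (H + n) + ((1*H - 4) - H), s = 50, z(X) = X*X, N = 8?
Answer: 416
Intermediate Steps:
z(X) = X²
m(H, n) = -4 + H + n (m(H, n) = (H + n) + ((H - 4) - H) = (H + n) + ((-4 + H) - H) = (H + n) - 4 = -4 + H + n)
2*(m(z(-4), -5) + 1) + s*N = 2*((-4 + (-4)² - 5) + 1) + 50*8 = 2*((-4 + 16 - 5) + 1) + 400 = 2*(7 + 1) + 400 = 2*8 + 400 = 16 + 400 = 416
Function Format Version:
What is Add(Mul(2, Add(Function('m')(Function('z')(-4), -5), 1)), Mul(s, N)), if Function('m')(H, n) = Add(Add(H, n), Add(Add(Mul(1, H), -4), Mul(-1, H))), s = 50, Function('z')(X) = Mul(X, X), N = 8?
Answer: 416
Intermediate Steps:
Function('z')(X) = Pow(X, 2)
Function('m')(H, n) = Add(-4, H, n) (Function('m')(H, n) = Add(Add(H, n), Add(Add(H, -4), Mul(-1, H))) = Add(Add(H, n), Add(Add(-4, H), Mul(-1, H))) = Add(Add(H, n), -4) = Add(-4, H, n))
Add(Mul(2, Add(Function('m')(Function('z')(-4), -5), 1)), Mul(s, N)) = Add(Mul(2, Add(Add(-4, Pow(-4, 2), -5), 1)), Mul(50, 8)) = Add(Mul(2, Add(Add(-4, 16, -5), 1)), 400) = Add(Mul(2, Add(7, 1)), 400) = Add(Mul(2, 8), 400) = Add(16, 400) = 416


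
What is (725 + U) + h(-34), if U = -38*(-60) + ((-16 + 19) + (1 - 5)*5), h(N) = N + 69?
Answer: 3023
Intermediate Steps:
h(N) = 69 + N
U = 2263 (U = 2280 + (3 - 4*5) = 2280 + (3 - 20) = 2280 - 17 = 2263)
(725 + U) + h(-34) = (725 + 2263) + (69 - 34) = 2988 + 35 = 3023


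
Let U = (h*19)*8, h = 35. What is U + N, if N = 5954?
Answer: 11274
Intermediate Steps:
U = 5320 (U = (35*19)*8 = 665*8 = 5320)
U + N = 5320 + 5954 = 11274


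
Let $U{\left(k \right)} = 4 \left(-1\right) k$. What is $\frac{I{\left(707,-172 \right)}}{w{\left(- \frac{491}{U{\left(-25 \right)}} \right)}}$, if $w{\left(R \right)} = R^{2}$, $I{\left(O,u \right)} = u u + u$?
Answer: $\frac{294120000}{241081} \approx 1220.0$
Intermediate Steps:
$U{\left(k \right)} = - 4 k$
$I{\left(O,u \right)} = u + u^{2}$ ($I{\left(O,u \right)} = u^{2} + u = u + u^{2}$)
$\frac{I{\left(707,-172 \right)}}{w{\left(- \frac{491}{U{\left(-25 \right)}} \right)}} = \frac{\left(-172\right) \left(1 - 172\right)}{\left(- \frac{491}{\left(-4\right) \left(-25\right)}\right)^{2}} = \frac{\left(-172\right) \left(-171\right)}{\left(- \frac{491}{100}\right)^{2}} = \frac{29412}{\left(\left(-491\right) \frac{1}{100}\right)^{2}} = \frac{29412}{\left(- \frac{491}{100}\right)^{2}} = \frac{29412}{\frac{241081}{10000}} = 29412 \cdot \frac{10000}{241081} = \frac{294120000}{241081}$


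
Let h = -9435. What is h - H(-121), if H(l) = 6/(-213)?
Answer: -669883/71 ≈ -9435.0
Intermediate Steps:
H(l) = -2/71 (H(l) = 6*(-1/213) = -2/71)
h - H(-121) = -9435 - 1*(-2/71) = -9435 + 2/71 = -669883/71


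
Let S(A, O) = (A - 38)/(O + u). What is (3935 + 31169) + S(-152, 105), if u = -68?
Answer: 1298658/37 ≈ 35099.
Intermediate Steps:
S(A, O) = (-38 + A)/(-68 + O) (S(A, O) = (A - 38)/(O - 68) = (-38 + A)/(-68 + O))
(3935 + 31169) + S(-152, 105) = (3935 + 31169) + (-38 - 152)/(-68 + 105) = 35104 - 190/37 = 1298658/37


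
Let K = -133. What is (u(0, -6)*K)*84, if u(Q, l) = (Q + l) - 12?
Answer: 201096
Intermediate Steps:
u(Q, l) = -12 + Q + l
(u(0, -6)*K)*84 = ((-12 + 0 - 6)*(-133))*84 = -18*(-133)*84 = 2394*84 = 201096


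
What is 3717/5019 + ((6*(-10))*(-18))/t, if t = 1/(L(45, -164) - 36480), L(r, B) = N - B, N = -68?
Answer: -9391437903/239 ≈ -3.9295e+7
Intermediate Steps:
L(r, B) = -68 - B
t = -1/36384 (t = 1/((-68 - 1*(-164)) - 36480) = 1/((-68 + 164) - 36480) = 1/(96 - 36480) = 1/(-36384) = -1/36384 ≈ -2.7485e-5)
3717/5019 + ((6*(-10))*(-18))/t = 3717/5019 + ((6*(-10))*(-18))/(-1/36384) = 3717*(1/5019) - 60*(-18)*(-36384) = 177/239 + 1080*(-36384) = 177/239 - 39294720 = -9391437903/239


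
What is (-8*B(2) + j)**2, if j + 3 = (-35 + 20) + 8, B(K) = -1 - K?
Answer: 196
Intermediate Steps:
j = -10 (j = -3 + ((-35 + 20) + 8) = -3 + (-15 + 8) = -3 - 7 = -10)
(-8*B(2) + j)**2 = (-8*(-1 - 1*2) - 10)**2 = (-8*(-1 - 2) - 10)**2 = (-8*(-3) - 10)**2 = (24 - 10)**2 = 14**2 = 196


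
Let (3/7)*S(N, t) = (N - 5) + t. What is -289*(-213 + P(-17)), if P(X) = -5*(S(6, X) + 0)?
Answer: 22831/3 ≈ 7610.3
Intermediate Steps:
S(N, t) = -35/3 + 7*N/3 + 7*t/3 (S(N, t) = 7*((N - 5) + t)/3 = 7*((-5 + N) + t)/3 = 7*(-5 + N + t)/3 = -35/3 + 7*N/3 + 7*t/3)
P(X) = -35/3 - 35*X/3 (P(X) = -5*((-35/3 + (7/3)*6 + 7*X/3) + 0) = -5*((-35/3 + 14 + 7*X/3) + 0) = -5*((7/3 + 7*X/3) + 0) = -5*(7/3 + 7*X/3) = -35/3 - 35*X/3)
-289*(-213 + P(-17)) = -289*(-213 + (-35/3 - 35/3*(-17))) = -289*(-213 + (-35/3 + 595/3)) = -289*(-213 + 560/3) = -289*(-79/3) = 22831/3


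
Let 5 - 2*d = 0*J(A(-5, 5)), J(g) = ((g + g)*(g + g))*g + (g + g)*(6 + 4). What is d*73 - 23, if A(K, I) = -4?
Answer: 319/2 ≈ 159.50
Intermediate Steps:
J(g) = 4*g³ + 20*g (J(g) = ((2*g)*(2*g))*g + (2*g)*10 = (4*g²)*g + 20*g = 4*g³ + 20*g)
d = 5/2 (d = 5/2 - 0*4*(-4)*(5 + (-4)²) = 5/2 - 0*4*(-4)*(5 + 16) = 5/2 - 0*4*(-4)*21 = 5/2 - 0*(-336) = 5/2 - ½*0 = 5/2 + 0 = 5/2 ≈ 2.5000)
d*73 - 23 = (5/2)*73 - 23 = 365/2 - 23 = 319/2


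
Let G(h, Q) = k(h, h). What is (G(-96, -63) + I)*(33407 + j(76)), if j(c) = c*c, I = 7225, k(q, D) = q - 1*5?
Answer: 279139692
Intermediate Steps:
k(q, D) = -5 + q (k(q, D) = q - 5 = -5 + q)
G(h, Q) = -5 + h
j(c) = c**2
(G(-96, -63) + I)*(33407 + j(76)) = ((-5 - 96) + 7225)*(33407 + 76**2) = (-101 + 7225)*(33407 + 5776) = 7124*39183 = 279139692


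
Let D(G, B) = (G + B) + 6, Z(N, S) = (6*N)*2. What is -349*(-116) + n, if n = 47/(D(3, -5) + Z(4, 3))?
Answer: 2105215/52 ≈ 40485.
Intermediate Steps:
Z(N, S) = 12*N
D(G, B) = 6 + B + G (D(G, B) = (B + G) + 6 = 6 + B + G)
n = 47/52 (n = 47/((6 - 5 + 3) + 12*4) = 47/(4 + 48) = 47/52 ≈ 0.90385)
-349*(-116) + n = -349*(-116) + 47/52 = 40484 + 47/52 = 2105215/52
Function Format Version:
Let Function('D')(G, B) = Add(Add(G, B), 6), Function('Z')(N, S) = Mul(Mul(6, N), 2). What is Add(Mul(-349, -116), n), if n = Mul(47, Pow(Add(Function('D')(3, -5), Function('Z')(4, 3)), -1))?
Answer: Rational(2105215, 52) ≈ 40485.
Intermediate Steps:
Function('Z')(N, S) = Mul(12, N)
Function('D')(G, B) = Add(6, B, G) (Function('D')(G, B) = Add(Add(B, G), 6) = Add(6, B, G))
n = Rational(47, 52) (n = Mul(47, Pow(Add(Add(6, -5, 3), Mul(12, 4)), -1)) = Mul(47, Pow(Add(4, 48), -1)) = Mul(47, Pow(52, -1)) = Mul(47, Rational(1, 52)) = Rational(47, 52) ≈ 0.90385)
Add(Mul(-349, -116), n) = Add(Mul(-349, -116), Rational(47, 52)) = Add(40484, Rational(47, 52)) = Rational(2105215, 52)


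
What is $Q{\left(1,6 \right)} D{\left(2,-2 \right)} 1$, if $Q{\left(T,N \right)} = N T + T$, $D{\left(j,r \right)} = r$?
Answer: $-14$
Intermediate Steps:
$Q{\left(T,N \right)} = T + N T$
$Q{\left(1,6 \right)} D{\left(2,-2 \right)} 1 = 1 \left(1 + 6\right) \left(-2\right) 1 = 1 \cdot 7 \left(-2\right) 1 = 7 \left(-2\right) 1 = \left(-14\right) 1 = -14$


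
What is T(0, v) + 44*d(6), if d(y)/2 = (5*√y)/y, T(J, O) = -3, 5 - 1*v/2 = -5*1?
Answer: -3 + 220*√6/3 ≈ 176.63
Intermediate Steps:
v = 20 (v = 10 - (-10) = 10 - 2*(-5) = 10 + 10 = 20)
d(y) = 10/√y (d(y) = 2*((5*√y)/y) = 2*(5/√y) = 10/√y)
T(0, v) + 44*d(6) = -3 + 44*(10/√6) = -3 + 44*(10*(√6/6)) = -3 + 44*(5*√6/3) = -3 + 220*√6/3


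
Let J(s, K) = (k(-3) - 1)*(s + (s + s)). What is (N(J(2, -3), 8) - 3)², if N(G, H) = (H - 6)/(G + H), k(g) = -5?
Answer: 1849/196 ≈ 9.4337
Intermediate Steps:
J(s, K) = -18*s (J(s, K) = (-5 - 1)*(s + (s + s)) = -6*(s + 2*s) = -18*s)
N(G, H) = (-6 + H)/(G + H)
(N(J(2, -3), 8) - 3)² = ((-6 + 8)/(-18*2 + 8) - 3)² = (2/(-36 + 8) - 3)² = (2/(-28) - 3)² = (-1/28*2 - 3)² = (-1/14 - 3)² = (-43/14)² = 1849/196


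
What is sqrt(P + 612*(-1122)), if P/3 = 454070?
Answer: sqrt(675546) ≈ 821.92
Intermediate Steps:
P = 1362210 (P = 3*454070 = 1362210)
sqrt(P + 612*(-1122)) = sqrt(1362210 + 612*(-1122)) = sqrt(1362210 - 686664) = sqrt(675546)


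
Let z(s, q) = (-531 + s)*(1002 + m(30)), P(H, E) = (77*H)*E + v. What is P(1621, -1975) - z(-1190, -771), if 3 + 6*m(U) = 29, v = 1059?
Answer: -734341849/3 ≈ -2.4478e+8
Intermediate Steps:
m(U) = 13/3 (m(U) = -½ + (⅙)*29 = -½ + 29/6 = 13/3)
P(H, E) = 1059 + 77*E*H (P(H, E) = (77*H)*E + 1059 = 77*E*H + 1059 = 1059 + 77*E*H)
z(s, q) = -534363 + 3019*s/3 (z(s, q) = (-531 + s)*(1002 + 13/3) = (-531 + s)*(3019/3) = -534363 + 3019*s/3)
P(1621, -1975) - z(-1190, -771) = (1059 + 77*(-1975)*1621) - (-534363 + (3019/3)*(-1190)) = (1059 - 246513575) - (-534363 - 3592610/3) = -246512516 - 1*(-5195699/3) = -246512516 + 5195699/3 = -734341849/3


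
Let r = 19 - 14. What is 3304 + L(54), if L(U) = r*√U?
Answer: 3304 + 15*√6 ≈ 3340.7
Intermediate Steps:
r = 5
L(U) = 5*√U
3304 + L(54) = 3304 + 5*√54 = 3304 + 5*(3*√6) = 3304 + 15*√6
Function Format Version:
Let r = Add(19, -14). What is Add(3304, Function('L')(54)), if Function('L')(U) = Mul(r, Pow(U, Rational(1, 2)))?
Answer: Add(3304, Mul(15, Pow(6, Rational(1, 2)))) ≈ 3340.7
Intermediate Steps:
r = 5
Function('L')(U) = Mul(5, Pow(U, Rational(1, 2)))
Add(3304, Function('L')(54)) = Add(3304, Mul(5, Pow(54, Rational(1, 2)))) = Add(3304, Mul(5, Mul(3, Pow(6, Rational(1, 2))))) = Add(3304, Mul(15, Pow(6, Rational(1, 2))))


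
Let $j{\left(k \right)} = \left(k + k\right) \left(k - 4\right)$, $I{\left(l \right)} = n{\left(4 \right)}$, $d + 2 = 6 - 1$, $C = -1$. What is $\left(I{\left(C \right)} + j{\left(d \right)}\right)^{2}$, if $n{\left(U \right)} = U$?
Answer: $4$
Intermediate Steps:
$d = 3$ ($d = -2 + \left(6 - 1\right) = -2 + 5 = 3$)
$I{\left(l \right)} = 4$
$j{\left(k \right)} = 2 k \left(-4 + k\right)$
$\left(I{\left(C \right)} + j{\left(d \right)}\right)^{2} = \left(4 + 2 \cdot 3 \left(-4 + 3\right)\right)^{2} = \left(4 + 2 \cdot 3 \left(-1\right)\right)^{2} = \left(4 - 6\right)^{2} = \left(-2\right)^{2} = 4$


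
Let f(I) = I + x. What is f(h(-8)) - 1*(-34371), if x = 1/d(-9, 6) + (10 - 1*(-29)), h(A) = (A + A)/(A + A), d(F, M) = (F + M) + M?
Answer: 103234/3 ≈ 34411.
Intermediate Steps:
d(F, M) = F + 2*M
h(A) = 1 (h(A) = (2*A)/((2*A)) = (2*A)*(1/(2*A)) = 1)
x = 118/3 (x = 1/(-9 + 2*6) + (10 - 1*(-29)) = 1/(-9 + 12) + (10 + 29) = 1/3 + 39 = 118/3 ≈ 39.333)
f(I) = 118/3 + I (f(I) = I + 118/3 = 118/3 + I)
f(h(-8)) - 1*(-34371) = (118/3 + 1) - 1*(-34371) = 121/3 + 34371 = 103234/3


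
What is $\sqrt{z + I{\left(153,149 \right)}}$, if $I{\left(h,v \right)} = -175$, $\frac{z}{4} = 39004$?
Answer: $\sqrt{155841} \approx 394.77$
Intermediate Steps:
$z = 156016$ ($z = 4 \cdot 39004 = 156016$)
$\sqrt{z + I{\left(153,149 \right)}} = \sqrt{156016 - 175} = \sqrt{155841}$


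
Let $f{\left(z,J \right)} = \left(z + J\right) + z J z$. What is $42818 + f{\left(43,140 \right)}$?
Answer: $301861$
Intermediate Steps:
$f{\left(z,J \right)} = J + z + J z^{2}$ ($f{\left(z,J \right)} = \left(J + z\right) + J z z = \left(J + z\right) + J z^{2} = J + z + J z^{2}$)
$42818 + f{\left(43,140 \right)} = 42818 + \left(140 + 43 + 140 \cdot 43^{2}\right) = 42818 + \left(140 + 43 + 140 \cdot 1849\right) = 42818 + \left(140 + 43 + 258860\right) = 42818 + 259043 = 301861$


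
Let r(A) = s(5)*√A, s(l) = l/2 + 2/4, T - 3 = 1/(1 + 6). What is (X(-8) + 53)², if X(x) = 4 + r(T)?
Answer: 22941/7 + 342*√154/7 ≈ 3883.6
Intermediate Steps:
T = 22/7 (T = 3 + 1/(1 + 6) = 3 + 1/7 = 3 + ⅐ = 22/7 ≈ 3.1429)
s(l) = ½ + l/2 (s(l) = l*(½) + 2*(¼) = l/2 + ½ = ½ + l/2)
r(A) = 3*√A (r(A) = (½ + (½)*5)*√A = (½ + 5/2)*√A = 3*√A)
X(x) = 4 + 3*√154/7 (X(x) = 4 + 3*√(22/7) = 4 + 3*(√154/7) = 4 + 3*√154/7)
(X(-8) + 53)² = ((4 + 3*√154/7) + 53)² = (57 + 3*√154/7)²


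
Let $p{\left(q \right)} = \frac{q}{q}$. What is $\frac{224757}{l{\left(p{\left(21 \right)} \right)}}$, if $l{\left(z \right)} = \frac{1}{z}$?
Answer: $224757$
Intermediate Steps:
$p{\left(q \right)} = 1$
$\frac{224757}{l{\left(p{\left(21 \right)} \right)}} = \frac{224757}{1^{-1}} = \frac{224757}{1} = 224757 \cdot 1 = 224757$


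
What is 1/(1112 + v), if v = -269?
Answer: 1/843 ≈ 0.0011862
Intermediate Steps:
1/(1112 + v) = 1/(1112 - 269) = 1/843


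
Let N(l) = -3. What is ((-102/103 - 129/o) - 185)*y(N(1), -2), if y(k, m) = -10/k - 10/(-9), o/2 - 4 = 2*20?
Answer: -8495515/10197 ≈ -833.14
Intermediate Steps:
o = 88 (o = 8 + 2*(2*20) = 8 + 2*40 = 8 + 80 = 88)
y(k, m) = 10/9 - 10/k (y(k, m) = -10/k - 10*(-⅑) = -10/k + 10/9 = 10/9 - 10/k)
((-102/103 - 129/o) - 185)*y(N(1), -2) = ((-102/103 - 129/88) - 185)*(10/9 - 10/(-3)) = ((-102*1/103 - 129*1/88) - 185)*(10/9 - 10*(-⅓)) = ((-102/103 - 129/88) - 185)*(10/9 + 10/3) = (-22263/9064 - 185)*(40/9) = -1699103/9064*40/9 = -8495515/10197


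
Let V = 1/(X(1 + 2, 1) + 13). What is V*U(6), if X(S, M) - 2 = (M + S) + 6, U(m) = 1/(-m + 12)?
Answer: 1/150 ≈ 0.0066667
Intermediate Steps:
U(m) = 1/(12 - m)
X(S, M) = 8 + M + S (X(S, M) = 2 + ((M + S) + 6) = 2 + (6 + M + S) = 8 + M + S)
V = 1/25 (V = 1/((8 + 1 + (1 + 2)) + 13) = 1/((8 + 1 + 3) + 13) = 1/(12 + 13) = 1/25 ≈ 0.040000)
V*U(6) = (-1/(-12 + 6))/25 = (-1/(-6))/25 = (-1*(-⅙))/25 = (1/25)*(⅙) = 1/150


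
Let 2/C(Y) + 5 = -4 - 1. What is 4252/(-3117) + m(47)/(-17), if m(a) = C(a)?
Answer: -358303/264945 ≈ -1.3524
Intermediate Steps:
C(Y) = -⅕ (C(Y) = 2/(-5 + (-4 - 1)) = 2/(-5 - 5) = 2/(-10) = 2*(-⅒) = -⅕)
m(a) = -⅕
4252/(-3117) + m(47)/(-17) = 4252/(-3117) - ⅕/(-17) = 4252*(-1/3117) - ⅕*(-1/17) = -4252/3117 + 1/85 = -358303/264945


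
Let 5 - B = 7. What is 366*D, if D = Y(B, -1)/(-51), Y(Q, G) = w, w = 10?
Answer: -1220/17 ≈ -71.765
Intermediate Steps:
B = -2 (B = 5 - 1*7 = 5 - 7 = -2)
Y(Q, G) = 10
D = -10/51 (D = 10/(-51) = 10*(-1/51) = -10/51 ≈ -0.19608)
366*D = 366*(-10/51) = -1220/17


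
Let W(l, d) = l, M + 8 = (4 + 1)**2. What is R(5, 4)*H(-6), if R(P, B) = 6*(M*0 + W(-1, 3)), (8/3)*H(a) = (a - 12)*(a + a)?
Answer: -486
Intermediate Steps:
M = 17 (M = -8 + (4 + 1)**2 = -8 + 5**2 = -8 + 25 = 17)
H(a) = 3*a*(-12 + a)/4 (H(a) = 3*((a - 12)*(a + a))/8 = 3*((-12 + a)*(2*a))/8 = 3*(2*a*(-12 + a))/8 = 3*a*(-12 + a)/4)
R(P, B) = -6 (R(P, B) = 6*(17*0 - 1) = 6*(0 - 1) = 6*(-1) = -6)
R(5, 4)*H(-6) = -9*(-6)*(-12 - 6)/2 = -9*(-6)*(-18)/2 = -6*81 = -486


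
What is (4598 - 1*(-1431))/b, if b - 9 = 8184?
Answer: 6029/8193 ≈ 0.73587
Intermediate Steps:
b = 8193 (b = 9 + 8184 = 8193)
(4598 - 1*(-1431))/b = (4598 - 1*(-1431))/8193 = (4598 + 1431)*(1/8193) = 6029*(1/8193) = 6029/8193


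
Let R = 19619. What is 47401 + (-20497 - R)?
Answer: 7285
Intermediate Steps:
47401 + (-20497 - R) = 47401 + (-20497 - 1*19619) = 47401 + (-20497 - 19619) = 47401 - 40116 = 7285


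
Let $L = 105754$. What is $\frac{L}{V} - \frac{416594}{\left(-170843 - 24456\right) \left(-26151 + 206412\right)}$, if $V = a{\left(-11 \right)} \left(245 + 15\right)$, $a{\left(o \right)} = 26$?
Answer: $\frac{143194249970071}{9153246190140} \approx 15.644$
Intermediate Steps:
$V = 6760$ ($V = 26 \left(245 + 15\right) = 26 \cdot 260 = 6760$)
$\frac{L}{V} - \frac{416594}{\left(-170843 - 24456\right) \left(-26151 + 206412\right)} = \frac{105754}{6760} - \frac{416594}{\left(-170843 - 24456\right) \left(-26151 + 206412\right)} = 105754 \cdot \frac{1}{6760} - \frac{416594}{\left(-195299\right) 180261} = \frac{52877}{3380} - \frac{416594}{-35204793039} = \frac{52877}{3380} - - \frac{416594}{35204793039} = \frac{52877}{3380} + \frac{416594}{35204793039} = \frac{143194249970071}{9153246190140}$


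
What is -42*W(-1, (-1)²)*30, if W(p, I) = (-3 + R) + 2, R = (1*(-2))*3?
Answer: 8820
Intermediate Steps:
R = -6 (R = -2*3 = -6)
W(p, I) = -7 (W(p, I) = (-3 - 6) + 2 = -9 + 2 = -7)
-42*W(-1, (-1)²)*30 = -42*(-7)*30 = 294*30 = 8820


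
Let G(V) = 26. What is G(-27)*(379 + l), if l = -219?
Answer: 4160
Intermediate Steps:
G(-27)*(379 + l) = 26*(379 - 219) = 26*160 = 4160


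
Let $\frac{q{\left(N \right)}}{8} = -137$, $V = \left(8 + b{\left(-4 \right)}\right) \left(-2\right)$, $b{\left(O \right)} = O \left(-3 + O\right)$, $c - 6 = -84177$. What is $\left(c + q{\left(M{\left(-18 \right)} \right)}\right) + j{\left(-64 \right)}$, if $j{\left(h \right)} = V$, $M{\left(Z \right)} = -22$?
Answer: $-85339$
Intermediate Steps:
$c = -84171$ ($c = 6 - 84177 = -84171$)
$V = -72$ ($V = \left(8 - 4 \left(-3 - 4\right)\right) \left(-2\right) = \left(8 - -28\right) \left(-2\right) = \left(8 + 28\right) \left(-2\right) = 36 \left(-2\right) = -72$)
$j{\left(h \right)} = -72$
$q{\left(N \right)} = -1096$ ($q{\left(N \right)} = 8 \left(-137\right) = -1096$)
$\left(c + q{\left(M{\left(-18 \right)} \right)}\right) + j{\left(-64 \right)} = \left(-84171 - 1096\right) - 72 = -85267 - 72 = -85339$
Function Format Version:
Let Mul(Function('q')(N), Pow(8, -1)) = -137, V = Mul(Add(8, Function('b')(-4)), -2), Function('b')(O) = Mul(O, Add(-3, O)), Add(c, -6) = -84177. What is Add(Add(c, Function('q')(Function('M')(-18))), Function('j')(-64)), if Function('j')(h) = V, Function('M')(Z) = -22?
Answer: -85339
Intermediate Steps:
c = -84171 (c = Add(6, -84177) = -84171)
V = -72 (V = Mul(Add(8, Mul(-4, Add(-3, -4))), -2) = Mul(Add(8, Mul(-4, -7)), -2) = Mul(Add(8, 28), -2) = Mul(36, -2) = -72)
Function('j')(h) = -72
Function('q')(N) = -1096 (Function('q')(N) = Mul(8, -137) = -1096)
Add(Add(c, Function('q')(Function('M')(-18))), Function('j')(-64)) = Add(Add(-84171, -1096), -72) = Add(-85267, -72) = -85339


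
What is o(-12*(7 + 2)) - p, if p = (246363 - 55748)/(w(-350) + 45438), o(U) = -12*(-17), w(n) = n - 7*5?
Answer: 9000197/45053 ≈ 199.77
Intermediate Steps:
w(n) = -35 + n (w(n) = n - 35 = -35 + n)
o(U) = 204
p = 190615/45053 (p = (246363 - 55748)/((-35 - 350) + 45438) = 190615/(-385 + 45438) = 190615/45053 ≈ 4.2309)
o(-12*(7 + 2)) - p = 204 - 1*190615/45053 = 204 - 190615/45053 = 9000197/45053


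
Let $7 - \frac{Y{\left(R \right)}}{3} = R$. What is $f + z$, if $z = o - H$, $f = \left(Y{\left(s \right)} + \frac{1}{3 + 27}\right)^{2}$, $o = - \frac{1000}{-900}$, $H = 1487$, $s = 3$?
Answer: $- \frac{1206979}{900} \approx -1341.1$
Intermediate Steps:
$Y{\left(R \right)} = 21 - 3 R$
$o = \frac{10}{9}$ ($o = \left(-1000\right) \left(- \frac{1}{900}\right) = \frac{10}{9} \approx 1.1111$)
$f = \frac{130321}{900}$ ($f = \left(\left(21 - 9\right) + \frac{1}{3 + 27}\right)^{2} = \left(\left(21 - 9\right) + \frac{1}{30}\right)^{2} = \left(12 + \frac{1}{30}\right)^{2} = \left(\frac{361}{30}\right)^{2} = \frac{130321}{900} \approx 144.8$)
$z = - \frac{13373}{9}$ ($z = \frac{10}{9} - 1487 = - \frac{13373}{9} \approx -1485.9$)
$f + z = \frac{130321}{900} - \frac{13373}{9} = - \frac{1206979}{900}$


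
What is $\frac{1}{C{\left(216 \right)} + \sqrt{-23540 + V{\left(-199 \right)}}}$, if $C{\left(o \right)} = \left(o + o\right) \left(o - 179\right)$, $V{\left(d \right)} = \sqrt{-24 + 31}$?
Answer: $\frac{1}{15984 + i \sqrt{23540 - \sqrt{7}}} \approx 6.2557 \cdot 10^{-5} - 6.004 \cdot 10^{-7} i$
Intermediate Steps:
$V{\left(d \right)} = \sqrt{7}$
$C{\left(o \right)} = 2 o \left(-179 + o\right)$
$\frac{1}{C{\left(216 \right)} + \sqrt{-23540 + V{\left(-199 \right)}}} = \frac{1}{2 \cdot 216 \left(-179 + 216\right) + \sqrt{-23540 + \sqrt{7}}} = \frac{1}{2 \cdot 216 \cdot 37 + \sqrt{-23540 + \sqrt{7}}} = \frac{1}{15984 + \sqrt{-23540 + \sqrt{7}}}$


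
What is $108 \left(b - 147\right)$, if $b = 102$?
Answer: $-4860$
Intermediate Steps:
$108 \left(b - 147\right) = 108 \left(102 - 147\right) = 108 \left(-45\right) = -4860$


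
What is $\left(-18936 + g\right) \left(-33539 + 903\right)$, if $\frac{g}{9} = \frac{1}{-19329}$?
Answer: $\frac{3981743790036}{6443} \approx 6.18 \cdot 10^{8}$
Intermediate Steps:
$g = - \frac{3}{6443}$ ($g = \frac{9}{-19329} = 9 \left(- \frac{1}{19329}\right) = - \frac{3}{6443} \approx -0.00046562$)
$\left(-18936 + g\right) \left(-33539 + 903\right) = \left(-18936 - \frac{3}{6443}\right) \left(-33539 + 903\right) = \left(- \frac{122004651}{6443}\right) \left(-32636\right) = \frac{3981743790036}{6443}$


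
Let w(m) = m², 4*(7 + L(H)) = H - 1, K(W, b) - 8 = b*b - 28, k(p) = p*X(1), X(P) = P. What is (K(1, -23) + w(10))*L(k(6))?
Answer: -14007/4 ≈ -3501.8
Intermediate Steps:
k(p) = p (k(p) = p*1 = p)
K(W, b) = -20 + b² (K(W, b) = 8 + (b*b - 28) = 8 + (b² - 28) = 8 + (-28 + b²) = -20 + b²)
L(H) = -29/4 + H/4 (L(H) = -7 + (H - 1)/4 = -7 + (-1 + H)/4 = -7 + (-¼ + H/4) = -29/4 + H/4)
(K(1, -23) + w(10))*L(k(6)) = ((-20 + (-23)²) + 10²)*(-29/4 + (¼)*6) = ((-20 + 529) + 100)*(-29/4 + 3/2) = (509 + 100)*(-23/4) = 609*(-23/4) = -14007/4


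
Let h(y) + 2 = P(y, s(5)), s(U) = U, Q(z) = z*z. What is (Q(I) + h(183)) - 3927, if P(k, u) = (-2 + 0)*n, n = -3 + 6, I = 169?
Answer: 24626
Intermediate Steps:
Q(z) = z²
n = 3
P(k, u) = -6 (P(k, u) = (-2 + 0)*3 = -2*3 = -6)
h(y) = -8 (h(y) = -2 - 6 = -8)
(Q(I) + h(183)) - 3927 = (169² - 8) - 3927 = (28561 - 8) - 3927 = 28553 - 3927 = 24626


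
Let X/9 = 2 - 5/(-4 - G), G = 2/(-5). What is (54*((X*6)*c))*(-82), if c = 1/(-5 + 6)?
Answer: -810324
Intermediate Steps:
G = -2/5 (G = 2*(-1/5) = -2/5 ≈ -0.40000)
X = 61/2 (X = 9*(2 - 5/(-4 - 1*(-2/5))) = 9*(2 - 5/(-4 + 2/5)) = 9*(2 - 5/(-18/5)) = 9*(2 - 5*(-5)/18) = 9*(2 - 1*(-25/18)) = 9*(2 + 25/18) = 9*(61/18) = 61/2 ≈ 30.500)
c = 1 (c = 1/1 = 1)
(54*((X*6)*c))*(-82) = (54*(((61/2)*6)*1))*(-82) = (54*(183*1))*(-82) = (54*183)*(-82) = 9882*(-82) = -810324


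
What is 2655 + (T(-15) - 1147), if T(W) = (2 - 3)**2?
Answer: 1509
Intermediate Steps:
T(W) = 1 (T(W) = (-1)**2 = 1)
2655 + (T(-15) - 1147) = 2655 + (1 - 1147) = 2655 - 1146 = 1509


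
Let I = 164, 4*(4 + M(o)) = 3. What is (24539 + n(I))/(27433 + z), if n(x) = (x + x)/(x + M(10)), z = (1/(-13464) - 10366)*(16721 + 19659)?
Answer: -3124418022/48008537034163 ≈ -6.5080e-5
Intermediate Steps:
M(o) = -13/4 (M(o) = -4 + (¼)*3 = -4 + ¾ = -13/4)
z = -74668786375/198 (z = (-1/13464 - 10366)*36380 = -139567825/13464*36380 = -74668786375/198 ≈ -3.7712e+8)
n(x) = 2*x/(-13/4 + x) (n(x) = (x + x)/(x - 13/4) = (2*x)/(-13/4 + x) = 2*x/(-13/4 + x))
(24539 + n(I))/(27433 + z) = (24539 + 8*164/(-13 + 4*164))/(27433 - 74668786375/198) = (24539 + 8*164/(-13 + 656))/(-74663354641/198) = (24539 + 8*164/643)*(-198/74663354641) = (24539 + 8*164*(1/643))*(-198/74663354641) = (24539 + 1312/643)*(-198/74663354641) = (15779889/643)*(-198/74663354641) = -3124418022/48008537034163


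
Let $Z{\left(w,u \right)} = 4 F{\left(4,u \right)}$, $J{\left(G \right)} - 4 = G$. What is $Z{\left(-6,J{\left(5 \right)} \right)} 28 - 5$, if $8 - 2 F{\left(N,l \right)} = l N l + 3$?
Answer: $-17869$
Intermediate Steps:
$F{\left(N,l \right)} = \frac{5}{2} - \frac{N l^{2}}{2}$ ($F{\left(N,l \right)} = 4 - \frac{l N l + 3}{2} = 4 - \frac{N l l + 3}{2} = 4 - \frac{N l^{2} + 3}{2} = 4 - \frac{3 + N l^{2}}{2} = 4 - \left(\frac{3}{2} + \frac{N l^{2}}{2}\right) = \frac{5}{2} - \frac{N l^{2}}{2}$)
$J{\left(G \right)} = 4 + G$
$Z{\left(w,u \right)} = 10 - 8 u^{2}$ ($Z{\left(w,u \right)} = 4 \left(\frac{5}{2} - 2 u^{2}\right) = 10 - 8 u^{2}$)
$Z{\left(-6,J{\left(5 \right)} \right)} 28 - 5 = \left(10 - 8 \left(4 + 5\right)^{2}\right) 28 - 5 = \left(10 - 8 \cdot 9^{2}\right) 28 - 5 = \left(10 - 648\right) 28 - 5 = \left(-638\right) 28 - 5 = -17864 - 5 = -17869$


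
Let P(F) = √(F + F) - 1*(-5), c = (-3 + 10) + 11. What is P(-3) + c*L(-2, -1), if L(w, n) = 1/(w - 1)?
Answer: -1 + I*√6 ≈ -1.0 + 2.4495*I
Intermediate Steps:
c = 18 (c = 7 + 11 = 18)
L(w, n) = 1/(-1 + w)
P(F) = 5 + √2*√F (P(F) = √(2*F) + 5 = √2*√F + 5 = 5 + √2*√F)
P(-3) + c*L(-2, -1) = (5 + √2*√(-3)) + 18/(-1 - 2) = (5 + √2*(I*√3)) + 18/(-3) = (5 + I*√6) + 18*(-⅓) = (5 + I*√6) - 6 = -1 + I*√6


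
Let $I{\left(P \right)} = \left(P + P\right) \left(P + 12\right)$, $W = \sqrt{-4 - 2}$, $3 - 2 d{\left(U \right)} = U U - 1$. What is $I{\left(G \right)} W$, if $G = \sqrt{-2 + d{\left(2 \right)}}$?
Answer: $4 \sqrt{3} \left(-12 - i \sqrt{2}\right) \approx -83.138 - 9.798 i$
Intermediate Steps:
$d{\left(U \right)} = 2 - \frac{U^{2}}{2}$ ($d{\left(U \right)} = \frac{3}{2} - \frac{U U - 1}{2} = \frac{3}{2} - \frac{U^{2} - 1}{2} = \frac{3}{2} - \frac{-1 + U^{2}}{2} = \frac{3}{2} - \left(- \frac{1}{2} + \frac{U^{2}}{2}\right) = 2 - \frac{U^{2}}{2}$)
$G = i \sqrt{2}$ ($G = \sqrt{-2 + \left(2 - \frac{2^{2}}{2}\right)} = \sqrt{-2 + \left(2 - 2\right)} = \sqrt{-2 + 0} = \sqrt{-2} = i \sqrt{2} \approx 1.4142 i$)
$W = i \sqrt{6}$ ($W = \sqrt{-6} = i \sqrt{6} \approx 2.4495 i$)
$I{\left(P \right)} = 2 P \left(12 + P\right)$
$I{\left(G \right)} W = 2 i \sqrt{2} \left(12 + i \sqrt{2}\right) i \sqrt{6} = - 4 \sqrt{3} \left(12 + i \sqrt{2}\right)$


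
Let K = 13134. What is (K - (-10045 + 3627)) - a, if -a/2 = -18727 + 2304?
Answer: -13294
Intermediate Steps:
a = 32846 (a = -2*(-18727 + 2304) = -2*(-16423) = 32846)
(K - (-10045 + 3627)) - a = (13134 - (-10045 + 3627)) - 1*32846 = (13134 - 1*(-6418)) - 32846 = (13134 + 6418) - 32846 = 19552 - 32846 = -13294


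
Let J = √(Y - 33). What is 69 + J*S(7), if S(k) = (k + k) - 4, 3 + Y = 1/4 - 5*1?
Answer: 69 + 5*I*√163 ≈ 69.0 + 63.836*I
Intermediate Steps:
Y = -31/4 (Y = -3 + (1/4 - 5*1) = -3 + (¼ - 5) = -3 - 19/4 = -31/4 ≈ -7.7500)
S(k) = -4 + 2*k (S(k) = 2*k - 4 = -4 + 2*k)
J = I*√163/2 (J = √(-31/4 - 33) = √(-163/4) = I*√163/2 ≈ 6.3836*I)
69 + J*S(7) = 69 + (I*√163/2)*(-4 + 2*7) = 69 + (I*√163/2)*(-4 + 14) = 69 + (I*√163/2)*10 = 69 + 5*I*√163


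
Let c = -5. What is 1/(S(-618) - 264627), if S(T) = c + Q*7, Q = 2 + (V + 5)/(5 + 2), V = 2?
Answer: -1/264611 ≈ -3.7791e-6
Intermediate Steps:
Q = 3 (Q = 2 + (2 + 5)/(5 + 2) = 2 + 7/7 = 2 + 7*(1/7) = 2 + 1 = 3)
S(T) = 16 (S(T) = -5 + 3*7 = -5 + 21 = 16)
1/(S(-618) - 264627) = 1/(16 - 264627) = 1/(-264611) = -1/264611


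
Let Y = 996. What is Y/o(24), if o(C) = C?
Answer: 83/2 ≈ 41.500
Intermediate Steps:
Y/o(24) = 996/24 = 996*(1/24) = 83/2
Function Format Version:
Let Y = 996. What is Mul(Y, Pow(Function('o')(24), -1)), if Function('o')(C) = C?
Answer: Rational(83, 2) ≈ 41.500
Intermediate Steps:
Mul(Y, Pow(Function('o')(24), -1)) = Mul(996, Pow(24, -1)) = Mul(996, Rational(1, 24)) = Rational(83, 2)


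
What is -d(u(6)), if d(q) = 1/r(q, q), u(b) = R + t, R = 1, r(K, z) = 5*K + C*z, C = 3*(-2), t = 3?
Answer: ¼ ≈ 0.25000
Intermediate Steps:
C = -6
r(K, z) = -6*z + 5*K (r(K, z) = 5*K - 6*z = -6*z + 5*K)
u(b) = 4 (u(b) = 1 + 3 = 4)
d(q) = -1/q (d(q) = 1/(-6*q + 5*q) = 1/(-q) = -1/q)
-d(u(6)) = -(-1)/4 = -1*(-¼) = ¼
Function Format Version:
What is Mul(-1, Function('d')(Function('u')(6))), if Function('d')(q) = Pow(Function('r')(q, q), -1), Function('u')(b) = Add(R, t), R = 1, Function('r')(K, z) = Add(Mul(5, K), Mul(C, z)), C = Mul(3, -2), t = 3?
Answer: Rational(1, 4) ≈ 0.25000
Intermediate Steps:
C = -6
Function('r')(K, z) = Add(Mul(-6, z), Mul(5, K)) (Function('r')(K, z) = Add(Mul(5, K), Mul(-6, z)) = Add(Mul(-6, z), Mul(5, K)))
Function('u')(b) = 4 (Function('u')(b) = Add(1, 3) = 4)
Function('d')(q) = Mul(-1, Pow(q, -1)) (Function('d')(q) = Pow(Add(Mul(-6, q), Mul(5, q)), -1) = Pow(Mul(-1, q), -1) = Mul(-1, Pow(q, -1)))
Mul(-1, Function('d')(Function('u')(6))) = Mul(-1, Mul(-1, Pow(4, -1))) = Mul(-1, Mul(-1, Rational(1, 4))) = Mul(-1, Rational(-1, 4)) = Rational(1, 4)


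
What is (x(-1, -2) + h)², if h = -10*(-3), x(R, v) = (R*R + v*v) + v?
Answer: 1089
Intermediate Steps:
x(R, v) = v + R² + v² (x(R, v) = (R² + v²) + v = v + R² + v²)
h = 30
(x(-1, -2) + h)² = ((-2 + (-1)² + (-2)²) + 30)² = ((-2 + 1 + 4) + 30)² = (3 + 30)² = 33² = 1089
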